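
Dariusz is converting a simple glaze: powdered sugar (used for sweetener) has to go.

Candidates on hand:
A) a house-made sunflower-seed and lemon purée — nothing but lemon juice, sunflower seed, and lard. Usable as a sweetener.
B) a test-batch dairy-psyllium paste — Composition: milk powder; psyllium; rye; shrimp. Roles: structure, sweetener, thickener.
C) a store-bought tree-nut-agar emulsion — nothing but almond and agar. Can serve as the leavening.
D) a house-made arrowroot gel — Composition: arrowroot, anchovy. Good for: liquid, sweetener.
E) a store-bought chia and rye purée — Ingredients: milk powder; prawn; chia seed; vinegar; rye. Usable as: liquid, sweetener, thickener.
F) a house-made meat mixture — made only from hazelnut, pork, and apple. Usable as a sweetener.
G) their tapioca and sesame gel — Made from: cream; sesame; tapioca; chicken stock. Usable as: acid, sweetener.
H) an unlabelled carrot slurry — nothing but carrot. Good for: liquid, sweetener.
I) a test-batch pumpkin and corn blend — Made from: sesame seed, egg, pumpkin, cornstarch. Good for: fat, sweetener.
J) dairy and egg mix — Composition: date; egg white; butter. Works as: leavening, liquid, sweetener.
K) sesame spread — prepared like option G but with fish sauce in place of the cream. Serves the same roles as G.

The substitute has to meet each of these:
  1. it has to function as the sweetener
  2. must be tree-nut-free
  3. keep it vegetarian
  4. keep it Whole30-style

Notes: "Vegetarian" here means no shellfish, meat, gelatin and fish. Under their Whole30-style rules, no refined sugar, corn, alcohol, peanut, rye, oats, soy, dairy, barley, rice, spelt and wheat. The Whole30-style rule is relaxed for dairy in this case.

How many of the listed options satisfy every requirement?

A: has lard, so not vegetarian — reject
B: has shrimp, so not vegetarian; has rye, so not Whole30-style — reject
C: not usable as a sweetener; has almond, so not tree-nut-free — no
D: has anchovy, so not vegetarian — no
E: has prawn, so not vegetarian; has rye, so not Whole30-style — out
F: has pork, so not vegetarian; has hazelnut, so not tree-nut-free — no
G: has chicken stock, so not vegetarian — reject
H: only carrot; none excluded — keep
I: has cornstarch, so not Whole30-style — out
J: dairy is permitted under the Whole30-style carve-out; nothing else excluded — valid
K: has fish sauce, so not vegetarian — out

2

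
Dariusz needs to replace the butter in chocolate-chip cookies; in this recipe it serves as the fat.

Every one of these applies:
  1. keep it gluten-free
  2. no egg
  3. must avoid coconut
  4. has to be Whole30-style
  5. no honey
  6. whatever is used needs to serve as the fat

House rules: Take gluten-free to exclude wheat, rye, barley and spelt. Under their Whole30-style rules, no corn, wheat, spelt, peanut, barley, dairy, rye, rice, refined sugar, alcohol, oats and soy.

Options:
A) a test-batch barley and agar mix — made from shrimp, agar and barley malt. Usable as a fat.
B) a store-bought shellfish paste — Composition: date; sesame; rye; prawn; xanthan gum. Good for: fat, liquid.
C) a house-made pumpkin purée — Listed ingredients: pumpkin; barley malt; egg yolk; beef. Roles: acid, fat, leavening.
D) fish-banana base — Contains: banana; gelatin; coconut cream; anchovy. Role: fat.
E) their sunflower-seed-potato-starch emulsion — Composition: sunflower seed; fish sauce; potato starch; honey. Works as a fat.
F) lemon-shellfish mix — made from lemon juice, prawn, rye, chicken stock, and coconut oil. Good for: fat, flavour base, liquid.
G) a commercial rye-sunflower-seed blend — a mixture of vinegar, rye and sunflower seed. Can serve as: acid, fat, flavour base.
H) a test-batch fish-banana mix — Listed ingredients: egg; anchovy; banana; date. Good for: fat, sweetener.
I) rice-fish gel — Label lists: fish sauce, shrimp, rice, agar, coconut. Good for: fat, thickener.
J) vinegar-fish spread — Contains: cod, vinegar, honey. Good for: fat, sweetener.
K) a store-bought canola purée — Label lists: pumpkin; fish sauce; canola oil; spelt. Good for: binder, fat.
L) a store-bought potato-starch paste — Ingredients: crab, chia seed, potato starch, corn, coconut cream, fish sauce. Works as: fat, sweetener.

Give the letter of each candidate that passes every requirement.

none

A: has barley malt, so not gluten-free; has barley malt, so not Whole30-style — no
B: has rye, so not gluten-free; has rye, so not Whole30-style — out
C: has barley malt, so not gluten-free; has barley malt, so not Whole30-style (and 1 more) — no
D: has coconut cream, so not coconut-free — reject
E: has honey, so not honey-free — reject
F: has rye, so not gluten-free; has rye, so not Whole30-style (and 1 more) — no
G: has rye, so not gluten-free; has rye, so not Whole30-style — reject
H: has egg, so not egg-free — no
I: has rice, so not Whole30-style; has coconut, so not coconut-free — no
J: has honey, so not honey-free — out
K: has spelt, so not gluten-free; has spelt, so not Whole30-style — no
L: has corn, so not Whole30-style; has coconut cream, so not coconut-free — no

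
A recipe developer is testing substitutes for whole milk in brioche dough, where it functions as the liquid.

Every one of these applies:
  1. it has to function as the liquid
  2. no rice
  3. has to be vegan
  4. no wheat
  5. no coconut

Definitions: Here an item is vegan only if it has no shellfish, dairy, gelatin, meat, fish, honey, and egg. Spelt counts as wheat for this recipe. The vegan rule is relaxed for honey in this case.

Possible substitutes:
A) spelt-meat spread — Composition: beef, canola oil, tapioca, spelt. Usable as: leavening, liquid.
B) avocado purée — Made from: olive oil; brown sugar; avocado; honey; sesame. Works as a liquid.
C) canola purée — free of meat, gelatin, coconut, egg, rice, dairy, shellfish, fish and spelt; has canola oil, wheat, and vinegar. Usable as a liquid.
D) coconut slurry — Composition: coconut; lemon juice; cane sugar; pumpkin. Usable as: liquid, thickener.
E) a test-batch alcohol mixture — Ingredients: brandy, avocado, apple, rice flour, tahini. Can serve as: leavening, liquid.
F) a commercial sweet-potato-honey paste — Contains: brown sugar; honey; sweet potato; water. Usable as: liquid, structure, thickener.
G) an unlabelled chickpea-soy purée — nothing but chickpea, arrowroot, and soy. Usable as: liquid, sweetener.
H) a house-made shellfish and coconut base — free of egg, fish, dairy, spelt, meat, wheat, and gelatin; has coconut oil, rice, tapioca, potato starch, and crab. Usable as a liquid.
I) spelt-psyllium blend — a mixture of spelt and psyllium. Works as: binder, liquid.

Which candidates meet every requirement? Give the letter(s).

A: has beef, so not vegan; has spelt, so not wheat-free — out
B: honey is permitted under the vegan carve-out; nothing else excluded — keep
C: has wheat, so not wheat-free — no
D: has coconut, so not coconut-free — reject
E: has rice flour, so not rice-free — no
F: honey is permitted under the vegan carve-out; nothing else excluded — valid
G: nothing on the exclusion list — keep
H: has crab, so not vegan; has coconut oil, so not coconut-free (and 1 more) — out
I: has spelt, so not wheat-free — no

B, F, G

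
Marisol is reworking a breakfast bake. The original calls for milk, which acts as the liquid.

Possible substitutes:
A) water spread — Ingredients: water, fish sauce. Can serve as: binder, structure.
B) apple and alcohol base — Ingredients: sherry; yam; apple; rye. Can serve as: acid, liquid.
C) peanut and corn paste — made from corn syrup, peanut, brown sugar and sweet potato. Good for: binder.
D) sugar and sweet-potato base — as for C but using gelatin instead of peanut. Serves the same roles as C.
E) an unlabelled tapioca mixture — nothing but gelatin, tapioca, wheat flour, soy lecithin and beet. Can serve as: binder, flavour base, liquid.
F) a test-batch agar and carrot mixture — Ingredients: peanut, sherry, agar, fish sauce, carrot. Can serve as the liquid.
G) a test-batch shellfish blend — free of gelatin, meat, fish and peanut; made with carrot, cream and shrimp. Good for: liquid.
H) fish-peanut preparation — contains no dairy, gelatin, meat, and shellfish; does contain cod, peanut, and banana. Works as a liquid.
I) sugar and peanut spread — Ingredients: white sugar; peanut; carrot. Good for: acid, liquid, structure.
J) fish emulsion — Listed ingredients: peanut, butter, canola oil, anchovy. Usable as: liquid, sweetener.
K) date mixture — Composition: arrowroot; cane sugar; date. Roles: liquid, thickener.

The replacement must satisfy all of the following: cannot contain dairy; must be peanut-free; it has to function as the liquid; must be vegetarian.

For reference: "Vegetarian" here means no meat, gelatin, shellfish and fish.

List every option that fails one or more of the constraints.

A, C, D, E, F, G, H, I, J

A: not usable as a liquid; has fish sauce, so not vegetarian — reject
B: every rule checks out — valid
C: not usable as a liquid; has peanut, so not peanut-free — reject
D: not usable as a liquid; has gelatin, so not vegetarian — out
E: has gelatin, so not vegetarian — no
F: has fish sauce, so not vegetarian; has peanut, so not peanut-free — out
G: has shrimp, so not vegetarian; has cream, so not dairy-free — out
H: has cod, so not vegetarian; has peanut, so not peanut-free — reject
I: has peanut, so not peanut-free — reject
J: has anchovy, so not vegetarian; has peanut, so not peanut-free (and 1 more) — no
K: only cane sugar, date, and arrowroot; none excluded — valid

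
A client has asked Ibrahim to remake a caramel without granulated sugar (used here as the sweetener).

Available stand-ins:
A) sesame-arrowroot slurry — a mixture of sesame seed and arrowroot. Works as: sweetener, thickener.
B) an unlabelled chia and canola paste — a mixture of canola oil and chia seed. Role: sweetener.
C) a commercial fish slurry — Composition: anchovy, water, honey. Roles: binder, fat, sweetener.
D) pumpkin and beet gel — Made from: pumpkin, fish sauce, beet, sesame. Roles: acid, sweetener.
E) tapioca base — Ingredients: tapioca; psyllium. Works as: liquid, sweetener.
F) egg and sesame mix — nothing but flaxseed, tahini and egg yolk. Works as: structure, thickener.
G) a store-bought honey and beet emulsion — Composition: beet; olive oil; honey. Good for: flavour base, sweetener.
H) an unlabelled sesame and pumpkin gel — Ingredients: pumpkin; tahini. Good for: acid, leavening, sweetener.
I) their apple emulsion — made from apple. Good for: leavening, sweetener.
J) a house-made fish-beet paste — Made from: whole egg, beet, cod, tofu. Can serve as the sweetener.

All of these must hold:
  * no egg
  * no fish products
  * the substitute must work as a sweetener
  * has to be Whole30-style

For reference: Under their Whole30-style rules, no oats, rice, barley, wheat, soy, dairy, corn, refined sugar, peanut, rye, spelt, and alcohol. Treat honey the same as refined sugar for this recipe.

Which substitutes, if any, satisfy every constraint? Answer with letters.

A, B, E, H, I

A: nothing on the exclusion list — OK
B: only chia seed and canola oil; none excluded — valid
C: has honey, so not Whole30-style; has anchovy, so not fish-free — no
D: has fish sauce, so not fish-free — reject
E: all constraints satisfied — keep
F: not usable as a sweetener; has egg yolk, so not egg-free — no
G: has honey, so not Whole30-style — no
H: nothing on the exclusion list — valid
I: works as a sweetener, Whole30-style, no fish — keep
J: has tofu, so not Whole30-style; has cod, so not fish-free (and 1 more) — no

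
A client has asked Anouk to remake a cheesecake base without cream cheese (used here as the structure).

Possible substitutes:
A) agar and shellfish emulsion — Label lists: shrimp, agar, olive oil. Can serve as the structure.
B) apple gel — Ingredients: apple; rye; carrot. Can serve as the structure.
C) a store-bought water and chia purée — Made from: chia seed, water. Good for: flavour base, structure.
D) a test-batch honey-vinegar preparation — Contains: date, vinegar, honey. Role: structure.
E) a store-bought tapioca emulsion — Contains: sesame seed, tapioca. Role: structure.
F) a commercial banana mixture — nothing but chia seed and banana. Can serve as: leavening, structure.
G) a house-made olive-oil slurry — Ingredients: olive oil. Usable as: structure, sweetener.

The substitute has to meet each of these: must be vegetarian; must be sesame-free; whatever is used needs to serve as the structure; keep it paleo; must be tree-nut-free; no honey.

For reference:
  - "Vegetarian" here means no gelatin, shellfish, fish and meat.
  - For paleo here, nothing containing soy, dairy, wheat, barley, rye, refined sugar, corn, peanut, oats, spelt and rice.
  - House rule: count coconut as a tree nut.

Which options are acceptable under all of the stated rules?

A: has shrimp, so not vegetarian — out
B: has rye, so not paleo — reject
C: nothing on the exclusion list — OK
D: has honey, so not honey-free — no
E: has sesame seed, so not sesame-free — out
F: nothing on the exclusion list — OK
G: tree-nut-free, no sesame — valid

C, F, G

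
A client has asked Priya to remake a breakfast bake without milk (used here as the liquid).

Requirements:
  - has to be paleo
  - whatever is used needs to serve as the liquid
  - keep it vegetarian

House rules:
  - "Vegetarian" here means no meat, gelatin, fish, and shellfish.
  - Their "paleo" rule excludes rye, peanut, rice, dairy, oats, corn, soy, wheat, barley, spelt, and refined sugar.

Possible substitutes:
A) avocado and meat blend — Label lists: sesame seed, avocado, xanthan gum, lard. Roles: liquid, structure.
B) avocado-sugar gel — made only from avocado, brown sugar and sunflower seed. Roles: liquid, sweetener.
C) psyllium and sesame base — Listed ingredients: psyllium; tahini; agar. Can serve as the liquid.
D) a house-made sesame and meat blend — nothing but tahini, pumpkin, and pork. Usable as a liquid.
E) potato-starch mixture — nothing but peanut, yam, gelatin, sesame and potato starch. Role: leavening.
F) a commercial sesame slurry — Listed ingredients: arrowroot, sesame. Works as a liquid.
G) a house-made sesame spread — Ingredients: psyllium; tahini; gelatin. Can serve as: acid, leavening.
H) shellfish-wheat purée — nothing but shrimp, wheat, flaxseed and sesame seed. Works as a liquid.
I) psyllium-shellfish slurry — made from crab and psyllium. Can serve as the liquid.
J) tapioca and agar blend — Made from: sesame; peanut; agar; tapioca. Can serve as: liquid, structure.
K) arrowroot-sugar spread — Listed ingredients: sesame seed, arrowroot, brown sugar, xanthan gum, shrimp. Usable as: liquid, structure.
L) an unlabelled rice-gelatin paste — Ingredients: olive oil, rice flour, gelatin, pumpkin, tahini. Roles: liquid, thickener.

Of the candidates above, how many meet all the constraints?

A: has lard, so not vegetarian — reject
B: has brown sugar, so not paleo — no
C: only tahini, psyllium and agar; none excluded — OK
D: has pork, so not vegetarian — reject
E: not usable as a liquid; has gelatin, so not vegetarian (and 1 more) — out
F: works as a liquid, vegetarian, paleo — OK
G: not usable as a liquid; has gelatin, so not vegetarian — reject
H: has shrimp, so not vegetarian; has wheat, so not paleo — reject
I: has crab, so not vegetarian — reject
J: has peanut, so not paleo — no
K: has shrimp, so not vegetarian; has brown sugar, so not paleo — no
L: has gelatin, so not vegetarian; has rice flour, so not paleo — reject

2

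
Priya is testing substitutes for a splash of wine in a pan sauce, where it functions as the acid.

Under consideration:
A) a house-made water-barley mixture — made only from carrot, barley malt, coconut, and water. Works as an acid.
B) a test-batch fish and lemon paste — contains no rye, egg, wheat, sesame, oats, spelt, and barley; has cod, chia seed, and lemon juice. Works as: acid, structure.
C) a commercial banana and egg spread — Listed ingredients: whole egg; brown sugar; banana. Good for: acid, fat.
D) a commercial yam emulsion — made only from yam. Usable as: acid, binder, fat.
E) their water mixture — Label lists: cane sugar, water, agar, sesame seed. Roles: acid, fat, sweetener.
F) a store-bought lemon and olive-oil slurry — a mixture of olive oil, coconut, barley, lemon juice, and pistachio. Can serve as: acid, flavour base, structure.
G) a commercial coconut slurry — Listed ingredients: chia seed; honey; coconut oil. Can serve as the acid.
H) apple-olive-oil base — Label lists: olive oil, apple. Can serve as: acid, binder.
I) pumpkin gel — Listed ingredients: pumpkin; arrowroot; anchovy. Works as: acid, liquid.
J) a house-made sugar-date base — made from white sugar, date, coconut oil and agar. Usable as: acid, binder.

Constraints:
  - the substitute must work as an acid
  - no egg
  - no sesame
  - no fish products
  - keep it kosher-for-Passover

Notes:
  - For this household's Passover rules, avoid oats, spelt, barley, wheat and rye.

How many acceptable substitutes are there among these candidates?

4

A: has barley malt, so not kosher-for-Passover — no
B: has cod, so not fish-free — no
C: has whole egg, so not egg-free — out
D: only yam; none excluded — keep
E: has sesame seed, so not sesame-free — out
F: has barley, so not kosher-for-Passover — out
G: all constraints satisfied — valid
H: only apple and olive oil; none excluded — keep
I: has anchovy, so not fish-free — no
J: nothing on the exclusion list — OK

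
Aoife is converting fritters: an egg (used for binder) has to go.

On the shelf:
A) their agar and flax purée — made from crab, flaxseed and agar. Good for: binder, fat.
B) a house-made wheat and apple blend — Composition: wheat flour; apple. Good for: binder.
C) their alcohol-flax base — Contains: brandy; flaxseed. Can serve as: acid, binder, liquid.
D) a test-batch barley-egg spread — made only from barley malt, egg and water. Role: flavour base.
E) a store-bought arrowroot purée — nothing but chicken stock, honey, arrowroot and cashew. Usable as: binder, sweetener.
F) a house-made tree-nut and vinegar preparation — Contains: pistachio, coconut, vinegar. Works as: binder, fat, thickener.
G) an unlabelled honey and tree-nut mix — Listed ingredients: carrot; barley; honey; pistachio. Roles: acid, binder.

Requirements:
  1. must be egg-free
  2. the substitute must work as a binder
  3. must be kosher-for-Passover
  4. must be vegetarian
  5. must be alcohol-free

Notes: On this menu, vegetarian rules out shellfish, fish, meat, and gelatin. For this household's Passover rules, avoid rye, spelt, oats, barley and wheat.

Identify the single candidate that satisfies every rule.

F

A: has crab, so not vegetarian — out
B: has wheat flour, so not kosher-for-Passover — reject
C: has brandy, so not alcohol-free — reject
D: not usable as a binder; has barley malt, so not kosher-for-Passover (and 1 more) — no
E: has chicken stock, so not vegetarian — reject
F: all constraints satisfied — OK
G: has barley, so not kosher-for-Passover — out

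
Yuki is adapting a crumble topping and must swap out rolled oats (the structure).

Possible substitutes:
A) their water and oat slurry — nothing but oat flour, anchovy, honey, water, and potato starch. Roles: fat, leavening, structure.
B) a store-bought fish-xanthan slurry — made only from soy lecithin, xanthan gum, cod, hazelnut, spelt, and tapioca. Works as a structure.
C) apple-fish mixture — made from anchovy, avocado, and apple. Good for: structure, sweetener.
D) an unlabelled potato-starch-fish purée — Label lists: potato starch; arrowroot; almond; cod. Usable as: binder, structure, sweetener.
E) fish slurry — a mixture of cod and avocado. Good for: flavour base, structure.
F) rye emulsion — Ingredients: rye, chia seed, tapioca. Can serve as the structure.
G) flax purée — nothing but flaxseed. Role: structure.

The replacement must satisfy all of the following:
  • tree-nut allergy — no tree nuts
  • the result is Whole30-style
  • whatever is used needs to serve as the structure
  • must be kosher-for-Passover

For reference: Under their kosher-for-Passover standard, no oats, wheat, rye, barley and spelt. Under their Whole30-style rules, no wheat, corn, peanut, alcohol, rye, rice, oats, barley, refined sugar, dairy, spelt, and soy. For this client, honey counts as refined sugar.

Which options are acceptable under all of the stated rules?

C, E, G

A: has oat flour, so not kosher-for-Passover; has honey, so not Whole30-style — reject
B: has spelt, so not kosher-for-Passover; has soy lecithin, so not Whole30-style (and 1 more) — reject
C: works as a structure, Whole30-style, no tree nuts — valid
D: has almond, so not tree-nut-free — no
E: only cod and avocado; none excluded — keep
F: has rye, so not kosher-for-Passover; has rye, so not Whole30-style — out
G: no tree nuts, Whole30-style — valid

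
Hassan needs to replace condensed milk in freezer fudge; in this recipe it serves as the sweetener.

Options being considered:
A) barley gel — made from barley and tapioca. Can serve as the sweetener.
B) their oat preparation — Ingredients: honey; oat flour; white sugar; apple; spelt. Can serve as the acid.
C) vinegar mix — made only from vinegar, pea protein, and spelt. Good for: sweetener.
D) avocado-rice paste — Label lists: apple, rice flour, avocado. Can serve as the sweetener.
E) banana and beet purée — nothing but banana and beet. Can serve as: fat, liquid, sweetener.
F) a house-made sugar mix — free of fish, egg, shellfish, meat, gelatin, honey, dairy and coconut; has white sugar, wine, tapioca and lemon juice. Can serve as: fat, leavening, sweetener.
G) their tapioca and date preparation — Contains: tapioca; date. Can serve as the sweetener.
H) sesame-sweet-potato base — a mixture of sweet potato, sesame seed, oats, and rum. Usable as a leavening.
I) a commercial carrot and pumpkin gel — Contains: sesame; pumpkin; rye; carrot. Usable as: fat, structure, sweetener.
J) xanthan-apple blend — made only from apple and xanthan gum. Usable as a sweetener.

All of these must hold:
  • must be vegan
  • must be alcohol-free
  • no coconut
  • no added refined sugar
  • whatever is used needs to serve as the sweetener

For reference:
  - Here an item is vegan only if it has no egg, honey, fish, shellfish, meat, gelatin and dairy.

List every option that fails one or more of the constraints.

A: no coconut, vegan — OK
B: not usable as a sweetener; has honey, so not vegan (and 1 more) — reject
C: only spelt, vinegar, and pea protein; none excluded — OK
D: all constraints satisfied — keep
E: works as a sweetener, no alcohol, vegan — valid
F: has white sugar, so not no-added-sugar; has wine, so not alcohol-free — no
G: only date and tapioca; none excluded — OK
H: not usable as a sweetener; has rum, so not alcohol-free — no
I: works as a sweetener, no coconut, no alcohol — valid
J: only apple and xanthan gum; none excluded — valid

B, F, H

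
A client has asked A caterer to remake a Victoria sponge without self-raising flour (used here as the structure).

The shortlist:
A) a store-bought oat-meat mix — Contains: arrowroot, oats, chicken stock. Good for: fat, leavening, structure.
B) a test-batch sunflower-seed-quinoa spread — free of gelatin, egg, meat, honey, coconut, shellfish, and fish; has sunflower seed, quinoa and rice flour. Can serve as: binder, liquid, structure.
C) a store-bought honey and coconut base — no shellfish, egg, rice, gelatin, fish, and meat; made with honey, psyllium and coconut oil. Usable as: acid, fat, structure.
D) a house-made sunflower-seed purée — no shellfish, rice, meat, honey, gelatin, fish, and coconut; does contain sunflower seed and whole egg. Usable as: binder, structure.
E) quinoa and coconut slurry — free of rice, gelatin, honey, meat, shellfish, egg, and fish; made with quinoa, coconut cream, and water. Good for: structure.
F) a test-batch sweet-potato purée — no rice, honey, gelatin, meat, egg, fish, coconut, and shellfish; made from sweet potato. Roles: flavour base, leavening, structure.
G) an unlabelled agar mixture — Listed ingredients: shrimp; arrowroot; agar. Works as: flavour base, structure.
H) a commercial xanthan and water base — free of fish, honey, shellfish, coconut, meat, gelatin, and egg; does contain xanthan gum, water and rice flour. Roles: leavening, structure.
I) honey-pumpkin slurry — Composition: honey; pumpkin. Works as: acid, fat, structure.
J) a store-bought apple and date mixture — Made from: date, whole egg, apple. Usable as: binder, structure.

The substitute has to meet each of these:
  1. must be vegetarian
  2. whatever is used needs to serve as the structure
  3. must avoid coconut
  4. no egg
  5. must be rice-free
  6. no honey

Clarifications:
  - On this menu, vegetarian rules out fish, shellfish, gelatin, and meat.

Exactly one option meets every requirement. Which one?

F

A: has chicken stock, so not vegetarian — reject
B: has rice flour, so not rice-free — no
C: has honey, so not honey-free; has coconut oil, so not coconut-free — out
D: has whole egg, so not egg-free — out
E: has coconut cream, so not coconut-free — out
F: no coconut, no rice — valid
G: has shrimp, so not vegetarian — reject
H: has rice flour, so not rice-free — no
I: has honey, so not honey-free — no
J: has whole egg, so not egg-free — reject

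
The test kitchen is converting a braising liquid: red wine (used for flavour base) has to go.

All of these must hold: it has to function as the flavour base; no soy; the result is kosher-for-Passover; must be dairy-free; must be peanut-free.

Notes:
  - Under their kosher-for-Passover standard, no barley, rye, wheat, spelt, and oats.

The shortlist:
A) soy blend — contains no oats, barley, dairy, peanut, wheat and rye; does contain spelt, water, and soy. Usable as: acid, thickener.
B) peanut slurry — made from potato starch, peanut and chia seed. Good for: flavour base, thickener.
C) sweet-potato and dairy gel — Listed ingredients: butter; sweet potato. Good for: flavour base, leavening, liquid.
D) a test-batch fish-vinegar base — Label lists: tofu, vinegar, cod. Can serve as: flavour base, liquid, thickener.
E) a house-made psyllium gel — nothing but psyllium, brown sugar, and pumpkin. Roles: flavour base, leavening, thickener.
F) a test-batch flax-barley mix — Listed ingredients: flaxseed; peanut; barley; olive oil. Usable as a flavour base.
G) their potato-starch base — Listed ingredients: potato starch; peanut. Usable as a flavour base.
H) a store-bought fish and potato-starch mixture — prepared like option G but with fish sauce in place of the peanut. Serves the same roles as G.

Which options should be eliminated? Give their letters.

A, B, C, D, F, G

A: not usable as a flavour base; has spelt, so not kosher-for-Passover (and 1 more) — reject
B: has peanut, so not peanut-free — reject
C: has butter, so not dairy-free — reject
D: has tofu, so not soy-free — no
E: works as a flavour base, no soy, kosher-for-Passover — OK
F: has barley, so not kosher-for-Passover; has peanut, so not peanut-free — out
G: has peanut, so not peanut-free — no
H: nothing on the exclusion list — valid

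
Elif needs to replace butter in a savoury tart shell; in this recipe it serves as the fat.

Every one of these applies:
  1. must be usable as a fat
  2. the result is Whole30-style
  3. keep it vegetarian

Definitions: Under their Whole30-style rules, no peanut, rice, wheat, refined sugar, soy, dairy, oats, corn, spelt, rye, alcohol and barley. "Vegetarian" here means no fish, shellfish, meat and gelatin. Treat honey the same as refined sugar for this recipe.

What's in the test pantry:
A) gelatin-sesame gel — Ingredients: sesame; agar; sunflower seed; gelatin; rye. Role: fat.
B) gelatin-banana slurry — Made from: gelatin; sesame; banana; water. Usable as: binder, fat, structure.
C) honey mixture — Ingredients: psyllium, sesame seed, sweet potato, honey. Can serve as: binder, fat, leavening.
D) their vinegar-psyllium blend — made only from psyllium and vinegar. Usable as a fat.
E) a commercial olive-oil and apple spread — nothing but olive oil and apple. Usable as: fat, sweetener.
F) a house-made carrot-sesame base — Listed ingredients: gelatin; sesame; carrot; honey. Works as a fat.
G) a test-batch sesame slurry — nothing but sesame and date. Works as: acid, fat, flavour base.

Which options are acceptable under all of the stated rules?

D, E, G

A: has rye, so not Whole30-style; has gelatin, so not vegetarian — out
B: has gelatin, so not vegetarian — out
C: has honey, so not Whole30-style — reject
D: works as a fat, vegetarian, Whole30-style — keep
E: all constraints satisfied — valid
F: has honey, so not Whole30-style; has gelatin, so not vegetarian — out
G: nothing on the exclusion list — keep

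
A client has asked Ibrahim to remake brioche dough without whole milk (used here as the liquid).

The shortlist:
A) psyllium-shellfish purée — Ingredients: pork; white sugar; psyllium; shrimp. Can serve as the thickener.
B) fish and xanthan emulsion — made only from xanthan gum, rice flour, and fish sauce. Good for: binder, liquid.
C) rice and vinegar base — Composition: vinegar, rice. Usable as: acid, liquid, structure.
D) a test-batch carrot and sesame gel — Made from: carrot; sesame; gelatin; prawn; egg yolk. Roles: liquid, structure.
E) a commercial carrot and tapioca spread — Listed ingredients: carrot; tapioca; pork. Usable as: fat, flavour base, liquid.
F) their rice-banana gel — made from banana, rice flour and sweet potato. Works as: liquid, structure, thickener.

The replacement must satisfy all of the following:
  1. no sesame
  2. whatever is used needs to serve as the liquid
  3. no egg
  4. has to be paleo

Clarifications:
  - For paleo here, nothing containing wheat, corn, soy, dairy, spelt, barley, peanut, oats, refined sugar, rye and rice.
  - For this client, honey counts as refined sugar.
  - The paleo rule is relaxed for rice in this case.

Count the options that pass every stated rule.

A: not usable as a liquid; has white sugar, so not paleo — reject
B: rice is permitted under the paleo carve-out; nothing else excluded — valid
C: rice is permitted under the paleo carve-out; nothing else excluded — valid
D: has sesame, so not sesame-free; has egg yolk, so not egg-free — reject
E: every rule checks out — OK
F: rice is permitted under the paleo carve-out; nothing else excluded — OK

4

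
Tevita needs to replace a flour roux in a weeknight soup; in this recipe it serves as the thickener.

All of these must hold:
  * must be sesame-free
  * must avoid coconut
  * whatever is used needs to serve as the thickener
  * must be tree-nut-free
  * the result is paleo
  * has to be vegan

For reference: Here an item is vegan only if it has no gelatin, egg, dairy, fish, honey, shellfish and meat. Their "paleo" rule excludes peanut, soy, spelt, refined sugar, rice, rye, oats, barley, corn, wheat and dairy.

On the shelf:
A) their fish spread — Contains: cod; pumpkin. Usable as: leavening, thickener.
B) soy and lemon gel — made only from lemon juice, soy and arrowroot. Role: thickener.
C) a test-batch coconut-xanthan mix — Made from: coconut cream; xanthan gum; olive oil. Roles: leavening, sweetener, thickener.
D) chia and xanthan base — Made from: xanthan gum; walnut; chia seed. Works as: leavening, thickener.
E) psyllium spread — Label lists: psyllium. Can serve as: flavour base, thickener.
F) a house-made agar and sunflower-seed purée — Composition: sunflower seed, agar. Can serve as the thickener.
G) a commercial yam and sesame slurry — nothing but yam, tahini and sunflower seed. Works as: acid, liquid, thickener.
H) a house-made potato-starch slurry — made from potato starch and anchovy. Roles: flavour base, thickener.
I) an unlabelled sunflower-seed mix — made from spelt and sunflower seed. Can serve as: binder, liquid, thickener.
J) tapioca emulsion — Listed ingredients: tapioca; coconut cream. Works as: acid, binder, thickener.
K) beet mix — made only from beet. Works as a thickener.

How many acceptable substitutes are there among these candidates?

A: has cod, so not vegan — reject
B: has soy, so not paleo — out
C: has coconut cream, so not coconut-free — no
D: has walnut, so not tree-nut-free — no
E: all constraints satisfied — valid
F: works as a thickener, no tree nuts, no sesame — OK
G: has tahini, so not sesame-free — no
H: has anchovy, so not vegan — out
I: has spelt, so not paleo — reject
J: has coconut cream, so not coconut-free — out
K: all constraints satisfied — keep

3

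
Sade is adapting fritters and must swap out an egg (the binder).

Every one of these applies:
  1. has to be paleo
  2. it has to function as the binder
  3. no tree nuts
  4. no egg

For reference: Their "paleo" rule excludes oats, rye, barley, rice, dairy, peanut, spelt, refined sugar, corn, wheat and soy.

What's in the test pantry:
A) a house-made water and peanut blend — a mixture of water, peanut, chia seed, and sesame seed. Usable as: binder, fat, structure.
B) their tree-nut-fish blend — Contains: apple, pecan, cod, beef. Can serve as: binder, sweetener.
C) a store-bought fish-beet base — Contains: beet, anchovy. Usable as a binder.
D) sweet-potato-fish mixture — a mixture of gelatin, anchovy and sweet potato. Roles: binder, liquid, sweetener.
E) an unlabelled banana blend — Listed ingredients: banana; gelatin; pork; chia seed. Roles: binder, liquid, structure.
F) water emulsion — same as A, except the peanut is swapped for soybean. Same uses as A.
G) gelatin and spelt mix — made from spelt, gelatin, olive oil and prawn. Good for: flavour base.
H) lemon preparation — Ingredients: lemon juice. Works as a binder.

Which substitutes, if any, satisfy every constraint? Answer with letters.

A: has peanut, so not paleo — reject
B: has pecan, so not tree-nut-free — reject
C: works as a binder, paleo, no tree nuts — OK
D: nothing on the exclusion list — valid
E: gelatin and pork etc. — none of it excluded — OK
F: has soybean, so not paleo — out
G: not usable as a binder; has spelt, so not paleo — reject
H: all constraints satisfied — OK

C, D, E, H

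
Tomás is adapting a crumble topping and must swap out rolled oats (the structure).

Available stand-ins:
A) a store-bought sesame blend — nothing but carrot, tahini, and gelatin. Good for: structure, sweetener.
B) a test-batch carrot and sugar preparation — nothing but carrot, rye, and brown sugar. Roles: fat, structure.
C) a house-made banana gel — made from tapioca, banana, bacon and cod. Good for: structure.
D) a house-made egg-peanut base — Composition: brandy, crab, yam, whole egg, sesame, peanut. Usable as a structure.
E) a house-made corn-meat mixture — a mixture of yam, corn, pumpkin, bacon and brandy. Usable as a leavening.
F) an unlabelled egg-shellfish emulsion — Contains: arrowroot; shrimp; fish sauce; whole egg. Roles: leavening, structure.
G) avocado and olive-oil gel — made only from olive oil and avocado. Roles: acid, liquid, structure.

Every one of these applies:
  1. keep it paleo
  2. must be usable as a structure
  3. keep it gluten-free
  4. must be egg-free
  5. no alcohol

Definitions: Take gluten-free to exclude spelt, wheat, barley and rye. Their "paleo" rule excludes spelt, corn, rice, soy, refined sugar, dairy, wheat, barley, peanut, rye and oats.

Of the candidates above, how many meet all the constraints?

A: gluten-free, no egg — OK
B: has rye, so not gluten-free; has rye, so not paleo — no
C: nothing on the exclusion list — OK
D: has peanut, so not paleo; has brandy, so not alcohol-free (and 1 more) — no
E: not usable as a structure; has corn, so not paleo (and 1 more) — out
F: has whole egg, so not egg-free — no
G: nothing on the exclusion list — valid

3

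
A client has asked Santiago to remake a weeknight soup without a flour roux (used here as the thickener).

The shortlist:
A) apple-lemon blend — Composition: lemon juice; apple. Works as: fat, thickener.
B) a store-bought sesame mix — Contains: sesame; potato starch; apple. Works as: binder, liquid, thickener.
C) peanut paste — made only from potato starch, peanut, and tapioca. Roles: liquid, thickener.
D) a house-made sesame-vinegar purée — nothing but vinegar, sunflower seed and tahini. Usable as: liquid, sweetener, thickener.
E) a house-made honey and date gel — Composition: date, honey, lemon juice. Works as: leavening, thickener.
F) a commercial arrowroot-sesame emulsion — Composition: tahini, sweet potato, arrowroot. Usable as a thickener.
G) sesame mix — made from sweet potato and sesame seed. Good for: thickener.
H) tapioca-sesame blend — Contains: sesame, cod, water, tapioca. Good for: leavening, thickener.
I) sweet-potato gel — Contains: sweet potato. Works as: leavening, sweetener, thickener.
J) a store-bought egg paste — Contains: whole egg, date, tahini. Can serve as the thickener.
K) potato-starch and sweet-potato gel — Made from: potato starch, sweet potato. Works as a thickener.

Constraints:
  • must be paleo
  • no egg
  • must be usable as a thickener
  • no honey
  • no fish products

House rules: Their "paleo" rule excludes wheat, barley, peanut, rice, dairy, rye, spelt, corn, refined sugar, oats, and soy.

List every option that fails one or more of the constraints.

A: no fish, paleo — OK
B: works as a thickener, no fish, paleo — keep
C: has peanut, so not paleo — no
D: nothing on the exclusion list — OK
E: has honey, so not honey-free — out
F: only tahini, sweet potato and arrowroot; none excluded — keep
G: only sesame seed and sweet potato; none excluded — valid
H: has cod, so not fish-free — out
I: every rule checks out — OK
J: has whole egg, so not egg-free — reject
K: only sweet potato and potato starch; none excluded — valid

C, E, H, J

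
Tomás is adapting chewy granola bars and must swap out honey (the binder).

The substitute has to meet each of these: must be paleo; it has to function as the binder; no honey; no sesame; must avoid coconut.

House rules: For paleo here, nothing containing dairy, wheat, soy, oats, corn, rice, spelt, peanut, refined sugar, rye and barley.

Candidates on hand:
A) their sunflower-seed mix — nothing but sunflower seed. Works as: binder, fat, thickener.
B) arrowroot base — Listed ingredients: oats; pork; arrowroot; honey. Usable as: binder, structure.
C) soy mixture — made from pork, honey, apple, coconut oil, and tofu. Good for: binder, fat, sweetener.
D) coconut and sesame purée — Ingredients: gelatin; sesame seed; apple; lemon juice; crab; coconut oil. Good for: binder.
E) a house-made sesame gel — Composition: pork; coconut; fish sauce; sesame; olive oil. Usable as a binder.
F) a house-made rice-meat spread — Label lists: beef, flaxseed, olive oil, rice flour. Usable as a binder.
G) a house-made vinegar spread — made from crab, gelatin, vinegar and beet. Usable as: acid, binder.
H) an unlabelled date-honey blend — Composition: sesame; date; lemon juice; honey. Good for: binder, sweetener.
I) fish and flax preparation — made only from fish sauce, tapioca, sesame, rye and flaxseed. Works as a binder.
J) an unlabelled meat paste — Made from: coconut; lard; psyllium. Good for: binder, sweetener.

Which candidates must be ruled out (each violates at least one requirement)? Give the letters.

A: only sunflower seed; none excluded — valid
B: has oats, so not paleo; has honey, so not honey-free — no
C: has tofu, so not paleo; has honey, so not honey-free (and 1 more) — out
D: has sesame seed, so not sesame-free; has coconut oil, so not coconut-free — no
E: has sesame, so not sesame-free; has coconut, so not coconut-free — no
F: has rice flour, so not paleo — out
G: all constraints satisfied — OK
H: has honey, so not honey-free; has sesame, so not sesame-free — reject
I: has rye, so not paleo; has sesame, so not sesame-free — reject
J: has coconut, so not coconut-free — no

B, C, D, E, F, H, I, J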